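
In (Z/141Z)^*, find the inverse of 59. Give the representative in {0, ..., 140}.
Apply the extended Euclidean algorithm to (141, 59), tracking rows (r, s, t) with s·141 + t·59 = r. Each division r_prev = q·r_cur + r_new produces the new row as (previous row) − q·(current row):
  row A: (141, 1, 0)   [1·141 + 0·59 = 141]
  row B: (59, 0, 1)   [0·141 + 1·59 = 59]
  141 = 2·59 + 23   → row C = row A − 2·row B = (23, 1, −2)   [check: 1·141 − 2·59 = 23]
  59 = 2·23 + 13   → row D = row B − 2·row C = (13, −2, 5)   [check: −2·141 + 5·59 = 13]
  23 = 1·13 + 10   → row E = row C − 1·row D = (10, 3, −7)   [check: 3·141 − 7·59 = 10]
  13 = 1·10 + 3   → row F = row D − 1·row E = (3, −5, 12)   [check: −5·141 + 12·59 = 3]
  10 = 3·3 + 1   → row G = row E − 3·row F = (1, 18, −43)   [check: 18·141 − 43·59 = 1]
  3 = 3·1 + 0   → remainder 0, stop. gcd = 1 (last nonzero row G).
The gcd is 1, so 59 is invertible mod 141. The last nonzero row gives 18·141 − 43·59 = 1, so t = −43. So 59^(−1) ≡ −43 ≡ 98 (mod 141). Verify: 59 · 98 = 5782 ≡ 1 (mod 141). ✓

Final answer: 59^(−1) ≡ 98 (mod 141)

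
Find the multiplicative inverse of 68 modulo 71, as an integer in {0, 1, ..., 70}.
Apply the extended Euclidean algorithm to (71, 68), tracking rows (r, s, t) with s·71 + t·68 = r. Each division r_prev = q·r_cur + r_new produces the new row as (previous row) − q·(current row):
  row A: (71, 1, 0)   [1·71 + 0·68 = 71]
  row B: (68, 0, 1)   [0·71 + 1·68 = 68]
  71 = 1·68 + 3   → row C = row A − 1·row B = (3, 1, −1)   [check: 1·71 − 1·68 = 3]
  68 = 22·3 + 2   → row D = row B − 22·row C = (2, −22, 23)   [check: −22·71 + 23·68 = 2]
  3 = 1·2 + 1   → row E = row C − 1·row D = (1, 23, −24)   [check: 23·71 − 24·68 = 1]
  2 = 2·1 + 0   → remainder 0, stop. gcd = 1 (last nonzero row E).
The gcd is 1, so 68 is invertible mod 71. The last nonzero row gives 23·71 − 24·68 = 1, so t = −24. So 68^(−1) ≡ −24 ≡ 47 (mod 71). Verify: 68 · 47 = 3196 ≡ 1 (mod 71). ✓

Final answer: 68^(−1) ≡ 47 (mod 71)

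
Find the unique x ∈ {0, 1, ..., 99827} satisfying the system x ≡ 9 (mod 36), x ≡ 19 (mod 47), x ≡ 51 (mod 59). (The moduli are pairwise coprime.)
The moduli 36, 47, 59 are pairwise coprime, so by the CRT there is a unique solution mod 36·47·59 = 99828.
Solve by successive substitution. Start with x ≡ 9 (mod 36).
  Combine with x ≡ 19 (mod 47): write x = 9 + 36·t and require 9 + 36·t ≡ 19 (mod 47), i.e. 36·t ≡ 19 − 9 ≡ 10 (mod 47). Since 36^(−1) ≡ 17 (mod 47), t ≡ 17·10 ≡ 29 (mod 47). So x ≡ 9 + 36·29 = 1053 (mod 1692).
  Combine with x ≡ 51 (mod 59): write x = 1053 + 1692·t and require 1053 + 1692·t ≡ 51 (mod 59), i.e. 1692·t ≡ 51 − 1053 ≡ 1 (mod 59). Since 1692^(−1) ≡ 31 (mod 59) (1692 ≡ 40 (mod 59)), t ≡ 31·1 ≡ 31 (mod 59). So x ≡ 1053 + 1692·31 = 53505 (mod 99828).
Unique solution in [0, 99828): x = 53505.

Final answer: x ≡ 53505 (mod 99828); the representative in [0, 99828) is 53505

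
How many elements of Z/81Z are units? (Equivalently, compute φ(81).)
An element a ∈ Z/81Z is a unit iff gcd(a, 81) = 1, so the number of units is φ(81). φ is multiplicative, with φ(p^e) = p^e − p^(e−1). Factorise 81 = 3^4. Then
  φ(81) = (3^4 − 3^3) = 54 = 54.

Final answer: Z/81Z has φ(81) = 54 units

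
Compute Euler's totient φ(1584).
φ(1584) = 480

φ is multiplicative, with φ(p^e) = p^e − p^(e−1). Factorise 1584 = 2^4 · 3^2 · 11. Then
  φ(1584) = (2^4 − 2^3) · (3^2 − 3^1) · (11 − 1) = 8 · 6 · 10 = 480.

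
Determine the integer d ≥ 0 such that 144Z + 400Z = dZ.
(144, 400) = (16); d = 16

In the PID Z, (a, b) is generated by gcd(a, b). Compute gcd(400, 144) with the extended Euclidean algorithm, tracking rows (r, s, t) with s·400 + t·144 = r:
  row A: (400, 1, 0)   [1·400 + 0·144 = 400]
  row B: (144, 0, 1)   [0·400 + 1·144 = 144]
  400 = 2·144 + 112   → row C = row A − 2·row B = (112, 1, −2)   [check: 1·400 − 2·144 = 112]
  144 = 1·112 + 32   → row D = row B − 1·row C = (32, −1, 3)   [check: −1·400 + 3·144 = 32]
  112 = 3·32 + 16   → row E = row C − 3·row D = (16, 4, −11)   [check: 4·400 − 11·144 = 16]
  32 = 2·16 + 0   → remainder 0, stop. gcd = 16 (last nonzero row E).
So gcd(144, 400) = 16, with Bézout identity 4·400 − 11·144 = 16. Containment (⊇): the Bézout identity exhibits 16 as an element of (144, 400), giving (16) ⊆ (144, 400). Containment (⊆): since 16 | 144 and 16 | 400 (144 = 16·9, 400 = 16·25), every Z-linear combination of 144 and 400 is divisible by 16, so (144, 400) ⊆ (16). Therefore (144, 400) = (16), d = 16.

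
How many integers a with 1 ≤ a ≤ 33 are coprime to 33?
20

The number of a ∈ {1, ..., 33} with gcd(a, 33) = 1 is by definition Euler's totient φ(33). φ is multiplicative, with φ(p^e) = p^e − p^(e−1). Factorise 33 = 3 · 11. Then
  φ(33) = (3 − 1) · (11 − 1) = 2 · 10 = 20.
So there are 20 such integers.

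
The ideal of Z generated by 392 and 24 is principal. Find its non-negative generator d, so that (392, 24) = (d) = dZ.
(392, 24) = (8); d = 8

In the PID Z, (a, b) is generated by gcd(a, b). Compute gcd(392, 24) with the extended Euclidean algorithm, tracking rows (r, s, t) with s·392 + t·24 = r:
  row A: (392, 1, 0)   [1·392 + 0·24 = 392]
  row B: (24, 0, 1)   [0·392 + 1·24 = 24]
  392 = 16·24 + 8   → row C = row A − 16·row B = (8, 1, −16)   [check: 1·392 − 16·24 = 8]
  24 = 3·8 + 0   → remainder 0, stop. gcd = 8 (last nonzero row C).
So gcd(392, 24) = 8, with Bézout identity 1·392 − 16·24 = 8. Containment (⊇): the Bézout identity exhibits 8 as an element of (392, 24), giving (8) ⊆ (392, 24). Containment (⊆): since 8 | 392 and 8 | 24 (392 = 8·49, 24 = 8·3), every Z-linear combination of 392 and 24 is divisible by 8, so (392, 24) ⊆ (8). Therefore (392, 24) = (8), d = 8.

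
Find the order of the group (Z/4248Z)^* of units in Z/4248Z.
|(Z/4248Z)^*| = 1392

(Z/4248Z)^* consists of the classes a with gcd(a, 4248) = 1, so its order is φ(4248). φ is multiplicative, with φ(p^e) = p^e − p^(e−1). Factorise 4248 = 2^3 · 3^2 · 59. Then
  φ(4248) = (2^3 − 2^2) · (3^2 − 3^1) · (59 − 1) = 4 · 6 · 58 = 1392.
Thus |(Z/4248Z)^*| = 1392.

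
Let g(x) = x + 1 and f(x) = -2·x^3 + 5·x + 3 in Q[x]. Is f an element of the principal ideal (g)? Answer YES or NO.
In Q[x] the ideal (g) consists of all multiples of g, so f ∈ (g) iff g | f, i.e. iff the remainder of f on division by g is 0. Divide f by g (g is monic, so eliminate the leading term of the running remainder at each step):
  leading term -2·x^3: subtract (-2·x^2)·g(x) = -2·x^3 - 2·x^2, leaving 2·x^2 + 5·x + 3
  leading term 2·x^2: subtract (2·x)·g(x) = 2·x^2 + 2·x, leaving 3·x + 3
  leading term 3·x: subtract (3)·g(x) = 3·x + 3, leaving 0
The remainder is 0, so f(x) = g(x) · h(x) with h(x) = -2·x^2 + 2·x + 3. Hence g | f, i.e. f ∈ (g).

Final answer: YES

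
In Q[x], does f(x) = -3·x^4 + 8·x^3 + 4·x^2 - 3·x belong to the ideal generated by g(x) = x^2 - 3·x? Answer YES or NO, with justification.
In Q[x] the ideal (g) consists of all multiples of g, so f ∈ (g) iff g | f, i.e. iff the remainder of f on division by g is 0. Divide f by g (g is monic, so eliminate the leading term of the running remainder at each step):
  leading term -3·x^4: subtract (-3·x^2)·g(x) = -3·x^4 + 9·x^3, leaving -x^3 + 4·x^2 - 3·x
  leading term -x^3: subtract (-x)·g(x) = -x^3 + 3·x^2, leaving x^2 - 3·x
  leading term x^2: subtract (1)·g(x) = x^2 - 3·x, leaving 0
The remainder is 0, so f(x) = g(x) · h(x) with h(x) = -3·x^2 - x + 1. Hence g | f, i.e. f ∈ (g).

Final answer: YES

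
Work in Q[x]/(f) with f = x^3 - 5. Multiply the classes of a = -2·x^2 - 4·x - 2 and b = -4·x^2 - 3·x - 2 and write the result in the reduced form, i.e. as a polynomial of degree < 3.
First multiply in Q[x] without reducing: a · b = 8·x^4 + 22·x^3 + 24·x^2 + 14·x + 4. Now divide by f(x) = x^3 - 5, eliminating the leading term at each step:
  leading term 8·x^4: subtract (8·x)·f(x) = 8·x^4 - 40·x, leaving 22·x^3 + 24·x^2 + 54·x + 4
  leading term 22·x^3: subtract (22)·f(x) = 22·x^3 - 110, leaving 24·x^2 + 54·x + 114
The degree is now < 3, so this is the remainder. Hence a · b ≡ 24·x^2 + 54·x + 114 in Q[x]/(f).

Final answer: a · b ≡ 24·x^2 + 54·x + 114 (mod f(x))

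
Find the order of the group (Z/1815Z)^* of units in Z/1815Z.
(Z/1815Z)^* consists of the classes a with gcd(a, 1815) = 1, so its order is φ(1815). φ is multiplicative, with φ(p^e) = p^e − p^(e−1). Factorise 1815 = 3 · 5 · 11^2. Then
  φ(1815) = (3 − 1) · (5 − 1) · (11^2 − 11^1) = 2 · 4 · 110 = 880.
Thus |(Z/1815Z)^*| = 880.

Final answer: |(Z/1815Z)^*| = 880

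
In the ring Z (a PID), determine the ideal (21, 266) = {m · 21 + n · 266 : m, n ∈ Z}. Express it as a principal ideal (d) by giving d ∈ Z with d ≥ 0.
(21, 266) = (7); d = 7

In the PID Z, (a, b) is generated by gcd(a, b). Compute gcd(266, 21) with the extended Euclidean algorithm, tracking rows (r, s, t) with s·266 + t·21 = r:
  row A: (266, 1, 0)   [1·266 + 0·21 = 266]
  row B: (21, 0, 1)   [0·266 + 1·21 = 21]
  266 = 12·21 + 14   → row C = row A − 12·row B = (14, 1, −12)   [check: 1·266 − 12·21 = 14]
  21 = 1·14 + 7   → row D = row B − 1·row C = (7, −1, 13)   [check: −1·266 + 13·21 = 7]
  14 = 2·7 + 0   → remainder 0, stop. gcd = 7 (last nonzero row D).
So gcd(21, 266) = 7, with Bézout identity −1·266 + 13·21 = 7. Containment (⊇): the Bézout identity exhibits 7 as an element of (21, 266), giving (7) ⊆ (21, 266). Containment (⊆): since 7 | 21 and 7 | 266 (21 = 7·3, 266 = 7·38), every Z-linear combination of 21 and 266 is divisible by 7, so (21, 266) ⊆ (7). Therefore (21, 266) = (7), d = 7.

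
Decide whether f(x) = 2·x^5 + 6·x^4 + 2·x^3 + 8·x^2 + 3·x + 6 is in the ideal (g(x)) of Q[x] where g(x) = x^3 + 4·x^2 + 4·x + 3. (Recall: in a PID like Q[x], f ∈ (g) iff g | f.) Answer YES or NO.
NO

In Q[x] the ideal (g) consists of all multiples of g, so f ∈ (g) iff g | f, i.e. iff the remainder of f on division by g is 0. Divide f by g (g is monic, so eliminate the leading term of the running remainder at each step):
  leading term 2·x^5: subtract (2·x^2)·g(x) = 2·x^5 + 8·x^4 + 8·x^3 + 6·x^2, leaving -2·x^4 - 6·x^3 + 2·x^2 + 3·x + 6
  leading term -2·x^4: subtract (-2·x)·g(x) = -2·x^4 - 8·x^3 - 8·x^2 - 6·x, leaving 2·x^3 + 10·x^2 + 9·x + 6
  leading term 2·x^3: subtract (2)·g(x) = 2·x^3 + 8·x^2 + 8·x + 6, leaving 2·x^2 + x
The remainder r(x) = 2·x^2 + x ≠ 0 (and deg r < deg g), so g ∤ f, i.e. f ∉ (g).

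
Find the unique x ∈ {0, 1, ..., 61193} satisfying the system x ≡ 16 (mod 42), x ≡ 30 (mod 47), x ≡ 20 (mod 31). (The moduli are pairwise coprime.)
x ≡ 22402 (mod 61194); the representative in [0, 61194) is 22402

The moduli 42, 47, 31 are pairwise coprime, so by the CRT there is a unique solution mod 42·47·31 = 61194.
Solve by successive substitution. Start with x ≡ 16 (mod 42).
  Combine with x ≡ 30 (mod 47): write x = 16 + 42·t and require 16 + 42·t ≡ 30 (mod 47), i.e. 42·t ≡ 30 − 16 ≡ 14 (mod 47). Since 42^(−1) ≡ 28 (mod 47), t ≡ 28·14 ≡ 16 (mod 47). So x ≡ 16 + 42·16 = 688 (mod 1974).
  Combine with x ≡ 20 (mod 31): write x = 688 + 1974·t and require 688 + 1974·t ≡ 20 (mod 31), i.e. 1974·t ≡ 20 − 688 ≡ 14 (mod 31). Since 1974^(−1) ≡ 3 (mod 31) (1974 ≡ 21 (mod 31)), t ≡ 3·14 ≡ 11 (mod 31). So x ≡ 688 + 1974·11 = 22402 (mod 61194).
Unique solution in [0, 61194): x = 22402.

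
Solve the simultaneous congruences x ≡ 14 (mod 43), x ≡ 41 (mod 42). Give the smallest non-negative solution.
The moduli 43, 42 are pairwise coprime, so by the CRT there is a unique solution mod 43·42 = 1806.
Solve by successive substitution. Start with x ≡ 14 (mod 43).
  Combine with x ≡ 41 (mod 42): write x = 14 + 43·t and require 14 + 43·t ≡ 41 (mod 42), i.e. 43·t ≡ 41 − 14 ≡ 27 (mod 42). Since 43^(−1) ≡ 1 (mod 42) (43 ≡ 1 (mod 42)), t ≡ 1·27 ≡ 27 (mod 42). So x ≡ 14 + 43·27 = 1175 (mod 1806).
Unique solution in [0, 1806): x = 1175.

Final answer: x ≡ 1175 (mod 1806); the representative in [0, 1806) is 1175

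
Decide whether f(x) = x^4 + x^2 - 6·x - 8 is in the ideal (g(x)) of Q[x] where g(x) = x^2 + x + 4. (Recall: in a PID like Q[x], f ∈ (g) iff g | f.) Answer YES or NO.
YES

In Q[x] the ideal (g) consists of all multiples of g, so f ∈ (g) iff g | f, i.e. iff the remainder of f on division by g is 0. Divide f by g (g is monic, so eliminate the leading term of the running remainder at each step):
  leading term x^4: subtract (x^2)·g(x) = x^4 + x^3 + 4·x^2, leaving -x^3 - 3·x^2 - 6·x - 8
  leading term -x^3: subtract (-x)·g(x) = -x^3 - x^2 - 4·x, leaving -2·x^2 - 2·x - 8
  leading term -2·x^2: subtract (-2)·g(x) = -2·x^2 - 2·x - 8, leaving 0
The remainder is 0, so f(x) = g(x) · h(x) with h(x) = x^2 - x - 2. Hence g | f, i.e. f ∈ (g).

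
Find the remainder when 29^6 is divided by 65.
Use repeated squaring. Binary(6) = 110. Walk through the bits of the exponent 6 left-to-right: at each bit after the leading one, square the running value, then multiply by 29 if the bit is 1 (always reducing mod 65):
  bit 1 = 1 (leading): start with 29.
  bit 2 = 1: square 29^2 = 841 ≡ 61; bit is 1, so multiply 61·29 = 1769 ≡ 14 (mod 65).
  bit 3 = 0: square 14^2 = 196 ≡ 1 (mod 65).
Final value: 29^6 ≡ 1 (mod 65).

Final answer: 1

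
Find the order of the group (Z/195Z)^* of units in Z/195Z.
|(Z/195Z)^*| = 96

(Z/195Z)^* consists of the classes a with gcd(a, 195) = 1, so its order is φ(195). φ is multiplicative, with φ(p^e) = p^e − p^(e−1). Factorise 195 = 3 · 5 · 13. Then
  φ(195) = (3 − 1) · (5 − 1) · (13 − 1) = 2 · 4 · 12 = 96.
Thus |(Z/195Z)^*| = 96.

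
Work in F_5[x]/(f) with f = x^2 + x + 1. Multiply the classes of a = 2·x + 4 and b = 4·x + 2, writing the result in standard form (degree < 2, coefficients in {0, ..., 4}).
Multiply as integer polynomials: a · b = 8·x^2 + 20·x + 8. Reducing coefficients mod 5: a · b ≡ 3·x^2 + 3. Now divide by f(x) = x^2 + x + 1 in F_5[x], eliminating the leading term at each step:
  leading term 3·x^2: subtract (3)·f(x) = 3·x^2 + 3·x + 3, leaving 2·x (coefficients mod 5)
The degree is now < 2, so this is the remainder. Hence a · b ≡ 2·x in F_5[x]/(f).

Final answer: a · b ≡ 2·x (mod f(x))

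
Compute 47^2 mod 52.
Use repeated squaring. Binary(2) = 10. Walk through the bits of the exponent 2 left-to-right: at each bit after the leading one, square the running value, then multiply by 47 if the bit is 1 (always reducing mod 52):
  bit 1 = 1 (leading): start with 47.
  bit 2 = 0: square 47^2 = 2209 ≡ 25 (mod 52).
Final value: 47^2 ≡ 25 (mod 52).

Final answer: 25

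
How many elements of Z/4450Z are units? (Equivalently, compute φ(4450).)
Z/4450Z has φ(4450) = 1760 units

An element a ∈ Z/4450Z is a unit iff gcd(a, 4450) = 1, so the number of units is φ(4450). φ is multiplicative, with φ(p^e) = p^e − p^(e−1). Factorise 4450 = 2 · 5^2 · 89. Then
  φ(4450) = (2 − 1) · (5^2 − 5^1) · (89 − 1) = 1 · 20 · 88 = 1760.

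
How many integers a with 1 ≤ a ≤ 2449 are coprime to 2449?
The number of a ∈ {1, ..., 2449} with gcd(a, 2449) = 1 is by definition Euler's totient φ(2449). φ is multiplicative, with φ(p^e) = p^e − p^(e−1). Factorise 2449 = 31 · 79. Then
  φ(2449) = (31 − 1) · (79 − 1) = 30 · 78 = 2340.
So there are 2340 such integers.

Final answer: 2340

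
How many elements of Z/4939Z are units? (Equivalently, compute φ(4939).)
Z/4939Z has φ(4939) = 4480 units

An element a ∈ Z/4939Z is a unit iff gcd(a, 4939) = 1, so the number of units is φ(4939). φ is multiplicative, with φ(p^e) = p^e − p^(e−1). Factorise 4939 = 11 · 449. Then
  φ(4939) = (11 − 1) · (449 − 1) = 10 · 448 = 4480.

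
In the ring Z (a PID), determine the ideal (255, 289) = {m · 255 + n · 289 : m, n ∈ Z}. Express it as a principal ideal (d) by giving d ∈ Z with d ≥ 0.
(255, 289) = (17); d = 17

In the PID Z, (a, b) is generated by gcd(a, b). Compute gcd(289, 255) with the extended Euclidean algorithm, tracking rows (r, s, t) with s·289 + t·255 = r:
  row A: (289, 1, 0)   [1·289 + 0·255 = 289]
  row B: (255, 0, 1)   [0·289 + 1·255 = 255]
  289 = 1·255 + 34   → row C = row A − 1·row B = (34, 1, −1)   [check: 1·289 − 1·255 = 34]
  255 = 7·34 + 17   → row D = row B − 7·row C = (17, −7, 8)   [check: −7·289 + 8·255 = 17]
  34 = 2·17 + 0   → remainder 0, stop. gcd = 17 (last nonzero row D).
So gcd(255, 289) = 17, with Bézout identity −7·289 + 8·255 = 17. Containment (⊇): the Bézout identity exhibits 17 as an element of (255, 289), giving (17) ⊆ (255, 289). Containment (⊆): since 17 | 255 and 17 | 289 (255 = 17·15, 289 = 17·17), every Z-linear combination of 255 and 289 is divisible by 17, so (255, 289) ⊆ (17). Therefore (255, 289) = (17), d = 17.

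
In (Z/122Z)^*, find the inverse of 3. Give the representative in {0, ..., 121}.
Apply the extended Euclidean algorithm to (122, 3), tracking rows (r, s, t) with s·122 + t·3 = r. Each division r_prev = q·r_cur + r_new produces the new row as (previous row) − q·(current row):
  row A: (122, 1, 0)   [1·122 + 0·3 = 122]
  row B: (3, 0, 1)   [0·122 + 1·3 = 3]
  122 = 40·3 + 2   → row C = row A − 40·row B = (2, 1, −40)   [check: 1·122 − 40·3 = 2]
  3 = 1·2 + 1   → row D = row B − 1·row C = (1, −1, 41)   [check: −1·122 + 41·3 = 1]
  2 = 2·1 + 0   → remainder 0, stop. gcd = 1 (last nonzero row D).
The gcd is 1, so 3 is invertible mod 122. The last nonzero row gives −1·122 + 41·3 = 1, so t = 41. So 3^(−1) ≡ 41 (mod 122). Verify: 3 · 41 = 123 ≡ 1 (mod 122). ✓

Final answer: 3^(−1) ≡ 41 (mod 122)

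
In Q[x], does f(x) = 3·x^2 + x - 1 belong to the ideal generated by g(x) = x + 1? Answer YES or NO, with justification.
In Q[x] the ideal (g) consists of all multiples of g, so f ∈ (g) iff g | f, i.e. iff the remainder of f on division by g is 0. Divide f by g (g is monic, so eliminate the leading term of the running remainder at each step):
  leading term 3·x^2: subtract (3·x)·g(x) = 3·x^2 + 3·x, leaving -2·x - 1
  leading term -2·x: subtract (-2)·g(x) = -2·x - 2, leaving 1
The remainder r(x) = 1 ≠ 0 (and deg r < deg g), so g ∤ f, i.e. f ∉ (g).

Final answer: NO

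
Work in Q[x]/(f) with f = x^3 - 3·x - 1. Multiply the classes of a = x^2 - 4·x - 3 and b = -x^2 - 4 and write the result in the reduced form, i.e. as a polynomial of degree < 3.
a · b ≡ -4·x^2 + 27·x + 16 (mod f(x))

First multiply in Q[x] without reducing: a · b = -x^4 + 4·x^3 - x^2 + 16·x + 12. Now divide by f(x) = x^3 - 3·x - 1, eliminating the leading term at each step:
  leading term -x^4: subtract (-x)·f(x) = -x^4 + 3·x^2 + x, leaving 4·x^3 - 4·x^2 + 15·x + 12
  leading term 4·x^3: subtract (4)·f(x) = 4·x^3 - 12·x - 4, leaving -4·x^2 + 27·x + 16
The degree is now < 3, so this is the remainder. Hence a · b ≡ -4·x^2 + 27·x + 16 in Q[x]/(f).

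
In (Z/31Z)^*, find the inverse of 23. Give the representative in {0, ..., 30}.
Apply the extended Euclidean algorithm to (31, 23), tracking rows (r, s, t) with s·31 + t·23 = r. Each division r_prev = q·r_cur + r_new produces the new row as (previous row) − q·(current row):
  row A: (31, 1, 0)   [1·31 + 0·23 = 31]
  row B: (23, 0, 1)   [0·31 + 1·23 = 23]
  31 = 1·23 + 8   → row C = row A − 1·row B = (8, 1, −1)   [check: 1·31 − 1·23 = 8]
  23 = 2·8 + 7   → row D = row B − 2·row C = (7, −2, 3)   [check: −2·31 + 3·23 = 7]
  8 = 1·7 + 1   → row E = row C − 1·row D = (1, 3, −4)   [check: 3·31 − 4·23 = 1]
  7 = 7·1 + 0   → remainder 0, stop. gcd = 1 (last nonzero row E).
The gcd is 1, so 23 is invertible mod 31. The last nonzero row gives 3·31 − 4·23 = 1, so t = −4. So 23^(−1) ≡ −4 ≡ 27 (mod 31). Verify: 23 · 27 = 621 ≡ 1 (mod 31). ✓

Final answer: 23^(−1) ≡ 27 (mod 31)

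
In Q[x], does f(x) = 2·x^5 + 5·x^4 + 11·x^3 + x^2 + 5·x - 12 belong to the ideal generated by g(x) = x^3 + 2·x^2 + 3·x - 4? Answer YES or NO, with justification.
In Q[x] the ideal (g) consists of all multiples of g, so f ∈ (g) iff g | f, i.e. iff the remainder of f on division by g is 0. Divide f by g (g is monic, so eliminate the leading term of the running remainder at each step):
  leading term 2·x^5: subtract (2·x^2)·g(x) = 2·x^5 + 4·x^4 + 6·x^3 - 8·x^2, leaving x^4 + 5·x^3 + 9·x^2 + 5·x - 12
  leading term x^4: subtract (x)·g(x) = x^4 + 2·x^3 + 3·x^2 - 4·x, leaving 3·x^3 + 6·x^2 + 9·x - 12
  leading term 3·x^3: subtract (3)·g(x) = 3·x^3 + 6·x^2 + 9·x - 12, leaving 0
The remainder is 0, so f(x) = g(x) · h(x) with h(x) = 2·x^2 + x + 3. Hence g | f, i.e. f ∈ (g).

Final answer: YES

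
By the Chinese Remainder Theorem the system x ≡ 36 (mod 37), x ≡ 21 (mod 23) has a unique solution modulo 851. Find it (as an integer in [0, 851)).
x ≡ 665 (mod 851); the representative in [0, 851) is 665

The moduli 37, 23 are pairwise coprime, so by the CRT there is a unique solution mod 37·23 = 851.
Solve by successive substitution. Start with x ≡ 36 (mod 37).
  Combine with x ≡ 21 (mod 23): write x = 36 + 37·t and require 36 + 37·t ≡ 21 (mod 23), i.e. 37·t ≡ 21 − 36 ≡ 8 (mod 23). Since 37^(−1) ≡ 5 (mod 23) (37 ≡ 14 (mod 23)), t ≡ 5·8 ≡ 17 (mod 23). So x ≡ 36 + 37·17 = 665 (mod 851).
Unique solution in [0, 851): x = 665.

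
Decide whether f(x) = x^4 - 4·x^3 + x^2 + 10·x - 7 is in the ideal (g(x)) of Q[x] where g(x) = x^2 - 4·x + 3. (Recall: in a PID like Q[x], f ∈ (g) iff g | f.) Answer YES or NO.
In Q[x] the ideal (g) consists of all multiples of g, so f ∈ (g) iff g | f, i.e. iff the remainder of f on division by g is 0. Divide f by g (g is monic, so eliminate the leading term of the running remainder at each step):
  leading term x^4: subtract (x^2)·g(x) = x^4 - 4·x^3 + 3·x^2, leaving -2·x^2 + 10·x - 7
  leading term -2·x^2: subtract (-2)·g(x) = -2·x^2 + 8·x - 6, leaving 2·x - 1
The remainder r(x) = 2·x - 1 ≠ 0 (and deg r < deg g), so g ∤ f, i.e. f ∉ (g).

Final answer: NO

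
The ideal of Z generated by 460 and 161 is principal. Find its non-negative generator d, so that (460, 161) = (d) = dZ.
(460, 161) = (23); d = 23

In the PID Z, (a, b) is generated by gcd(a, b). Compute gcd(460, 161) with the extended Euclidean algorithm, tracking rows (r, s, t) with s·460 + t·161 = r:
  row A: (460, 1, 0)   [1·460 + 0·161 = 460]
  row B: (161, 0, 1)   [0·460 + 1·161 = 161]
  460 = 2·161 + 138   → row C = row A − 2·row B = (138, 1, −2)   [check: 1·460 − 2·161 = 138]
  161 = 1·138 + 23   → row D = row B − 1·row C = (23, −1, 3)   [check: −1·460 + 3·161 = 23]
  138 = 6·23 + 0   → remainder 0, stop. gcd = 23 (last nonzero row D).
So gcd(460, 161) = 23, with Bézout identity −1·460 + 3·161 = 23. Containment (⊇): the Bézout identity exhibits 23 as an element of (460, 161), giving (23) ⊆ (460, 161). Containment (⊆): since 23 | 460 and 23 | 161 (460 = 23·20, 161 = 23·7), every Z-linear combination of 460 and 161 is divisible by 23, so (460, 161) ⊆ (23). Therefore (460, 161) = (23), d = 23.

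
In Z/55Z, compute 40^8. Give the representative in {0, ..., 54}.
Use repeated squaring. Binary(8) = 1000. Walk through the bits of the exponent 8 left-to-right: at each bit after the leading one, square the running value, then multiply by 40 if the bit is 1 (always reducing mod 55):
  bit 1 = 1 (leading): start with 40.
  bit 2 = 0: square 40^2 = 1600 ≡ 5 (mod 55).
  bit 3 = 0: square 5^2 = 25 (mod 55).
  bit 4 = 0: square 25^2 = 625 ≡ 20 (mod 55).
Final value: 40^8 ≡ 20 (mod 55).

Final answer: 20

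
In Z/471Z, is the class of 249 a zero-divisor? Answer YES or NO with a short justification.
gcd(249, 471) = 3 > 1, so 249 is not a unit in Z/471Z. In Z/nZ every nonzero non-unit is a zero-divisor: explicitly, take b = 471/gcd = 157 ≠ 0 (mod 471); then 249·157 = 39093 = 83·471, i.e. 249·157 ≡ 0 (mod 471). So 249 is a zero-divisor.

Final answer: YES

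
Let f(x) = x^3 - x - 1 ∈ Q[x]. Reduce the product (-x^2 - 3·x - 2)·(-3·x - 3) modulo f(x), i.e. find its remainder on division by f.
a · b ≡ 12·x^2 + 18·x + 9 (mod f(x))

First multiply in Q[x] without reducing: a · b = 3·x^3 + 12·x^2 + 15·x + 6. Now divide by f(x) = x^3 - x - 1, eliminating the leading term at each step:
  leading term 3·x^3: subtract (3)·f(x) = 3·x^3 - 3·x - 3, leaving 12·x^2 + 18·x + 9
The degree is now < 3, so this is the remainder. Hence a · b ≡ 12·x^2 + 18·x + 9 in Q[x]/(f).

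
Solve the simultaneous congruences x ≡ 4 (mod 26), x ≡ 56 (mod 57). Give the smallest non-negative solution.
The moduli 26, 57 are pairwise coprime, so by the CRT there is a unique solution mod 26·57 = 1482.
Solve by successive substitution. Start with x ≡ 4 (mod 26).
  Combine with x ≡ 56 (mod 57): write x = 4 + 26·t and require 4 + 26·t ≡ 56 (mod 57), i.e. 26·t ≡ 56 − 4 ≡ 52 (mod 57). Since 26^(−1) ≡ 11 (mod 57), t ≡ 11·52 ≡ 2 (mod 57). So x ≡ 4 + 26·2 = 56 (mod 1482).
Unique solution in [0, 1482): x = 56.

Final answer: x ≡ 56 (mod 1482); the representative in [0, 1482) is 56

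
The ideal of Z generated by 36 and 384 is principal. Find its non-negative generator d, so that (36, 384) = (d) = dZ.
In the PID Z, (a, b) is generated by gcd(a, b). Compute gcd(384, 36) with the extended Euclidean algorithm, tracking rows (r, s, t) with s·384 + t·36 = r:
  row A: (384, 1, 0)   [1·384 + 0·36 = 384]
  row B: (36, 0, 1)   [0·384 + 1·36 = 36]
  384 = 10·36 + 24   → row C = row A − 10·row B = (24, 1, −10)   [check: 1·384 − 10·36 = 24]
  36 = 1·24 + 12   → row D = row B − 1·row C = (12, −1, 11)   [check: −1·384 + 11·36 = 12]
  24 = 2·12 + 0   → remainder 0, stop. gcd = 12 (last nonzero row D).
So gcd(36, 384) = 12, with Bézout identity −1·384 + 11·36 = 12. Containment (⊇): the Bézout identity exhibits 12 as an element of (36, 384), giving (12) ⊆ (36, 384). Containment (⊆): since 12 | 36 and 12 | 384 (36 = 12·3, 384 = 12·32), every Z-linear combination of 36 and 384 is divisible by 12, so (36, 384) ⊆ (12). Therefore (36, 384) = (12), d = 12.

Final answer: (36, 384) = (12); d = 12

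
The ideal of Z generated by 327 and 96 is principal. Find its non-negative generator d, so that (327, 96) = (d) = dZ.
(327, 96) = (3); d = 3

In the PID Z, (a, b) is generated by gcd(a, b). Compute gcd(327, 96) with the extended Euclidean algorithm, tracking rows (r, s, t) with s·327 + t·96 = r:
  row A: (327, 1, 0)   [1·327 + 0·96 = 327]
  row B: (96, 0, 1)   [0·327 + 1·96 = 96]
  327 = 3·96 + 39   → row C = row A − 3·row B = (39, 1, −3)   [check: 1·327 − 3·96 = 39]
  96 = 2·39 + 18   → row D = row B − 2·row C = (18, −2, 7)   [check: −2·327 + 7·96 = 18]
  39 = 2·18 + 3   → row E = row C − 2·row D = (3, 5, −17)   [check: 5·327 − 17·96 = 3]
  18 = 6·3 + 0   → remainder 0, stop. gcd = 3 (last nonzero row E).
So gcd(327, 96) = 3, with Bézout identity 5·327 − 17·96 = 3. Containment (⊇): the Bézout identity exhibits 3 as an element of (327, 96), giving (3) ⊆ (327, 96). Containment (⊆): since 3 | 327 and 3 | 96 (327 = 3·109, 96 = 3·32), every Z-linear combination of 327 and 96 is divisible by 3, so (327, 96) ⊆ (3). Therefore (327, 96) = (3), d = 3.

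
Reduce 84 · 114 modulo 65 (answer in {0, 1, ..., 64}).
21

Reduce the factors first: 84 ≡ 19, 114 ≡ 49 (mod 65), so 84 · 114 ≡ 19 · 49 (mod 65). 19 · 49 = 931. Dividing by 65: 931 = 14·65 + 21. So (84 · 114) mod 65 = 21.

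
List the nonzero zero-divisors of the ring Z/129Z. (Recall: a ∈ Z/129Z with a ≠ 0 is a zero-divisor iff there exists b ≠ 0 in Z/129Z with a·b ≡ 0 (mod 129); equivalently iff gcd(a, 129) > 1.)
nonzero zero-divisors of Z/129Z = {3, 6, 9, 12, 15, 18, 21, 24, 27, 30, 33, 36, 39, 42, 43, 45, 48, 51, 54, 57, 60, 63, 66, 69, 72, 75, 78, 81, 84, 86, 87, 90, 93, 96, 99, 102, 105, 108, 111, 114, 117, 120, 123, 126}

An element a ∈ Z/129Z (with a ≠ 0) is a zero-divisor iff gcd(a, 129) > 1 (because a is a unit precisely when gcd(a, n) = 1, and in Z/nZ every nonzero, non-unit element is a zero-divisor). Scan a = 1, ..., 128 and keep those with gcd(a, 129) > 1:
  gcd(3, 129) = 3, gcd(6, 129) = 3, gcd(9, 129) = 3, gcd(12, 129) = 3, gcd(15, 129) = 3, gcd(18, 129) = 3, gcd(21, 129) = 3, gcd(24, 129) = 3, gcd(27, 129) = 3, gcd(30, 129) = 3, gcd(33, 129) = 3, gcd(36, 129) = 3, gcd(39, 129) = 3, gcd(42, 129) = 3, gcd(43, 129) = 43, gcd(45, 129) = 3, gcd(48, 129) = 3, gcd(51, 129) = 3, gcd(54, 129) = 3, gcd(57, 129) = 3, gcd(60, 129) = 3, gcd(63, 129) = 3, gcd(66, 129) = 3, gcd(69, 129) = 3, gcd(72, 129) = 3, gcd(75, 129) = 3, gcd(78, 129) = 3, gcd(81, 129) = 3, gcd(84, 129) = 3, gcd(86, 129) = 43, gcd(87, 129) = 3, gcd(90, 129) = 3, gcd(93, 129) = 3, gcd(96, 129) = 3, gcd(99, 129) = 3, gcd(102, 129) = 3, gcd(105, 129) = 3, gcd(108, 129) = 3, gcd(111, 129) = 3, gcd(114, 129) = 3, gcd(117, 129) = 3, gcd(120, 129) = 3, gcd(123, 129) = 3, gcd(126, 129) = 3.
All other a ∈ {1, ..., 128} have gcd(a, 129) = 1 and are units. So the nonzero zero-divisors are exactly the 44 values of a appearing in this scan.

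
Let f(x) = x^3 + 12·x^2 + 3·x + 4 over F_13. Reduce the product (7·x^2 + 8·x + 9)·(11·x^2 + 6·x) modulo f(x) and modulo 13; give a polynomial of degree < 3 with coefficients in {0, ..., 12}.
a · b ≡ 6·x^2 + 9·x + 4 (mod f(x))

Multiply as integer polynomials: a · b = 77·x^4 + 130·x^3 + 147·x^2 + 54·x. Reducing coefficients mod 13: a · b ≡ 12·x^4 + 4·x^2 + 2·x. Now divide by f(x) = x^3 + 12·x^2 + 3·x + 4 in F_13[x], eliminating the leading term at each step:
  leading term 12·x^4: subtract (12·x)·f(x) = 12·x^4 + x^3 + 10·x^2 + 9·x, leaving 12·x^3 + 7·x^2 + 6·x (coefficients mod 13)
  leading term 12·x^3: subtract (12)·f(x) = 12·x^3 + x^2 + 10·x + 9, leaving 6·x^2 + 9·x + 4 (coefficients mod 13)
The degree is now < 3, so this is the remainder. Hence a · b ≡ 6·x^2 + 9·x + 4 in F_13[x]/(f).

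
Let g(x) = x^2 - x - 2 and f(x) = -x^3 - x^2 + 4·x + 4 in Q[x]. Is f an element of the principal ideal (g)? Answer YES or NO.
YES

In Q[x] the ideal (g) consists of all multiples of g, so f ∈ (g) iff g | f, i.e. iff the remainder of f on division by g is 0. Divide f by g (g is monic, so eliminate the leading term of the running remainder at each step):
  leading term -x^3: subtract (-x)·g(x) = -x^3 + x^2 + 2·x, leaving -2·x^2 + 2·x + 4
  leading term -2·x^2: subtract (-2)·g(x) = -2·x^2 + 2·x + 4, leaving 0
The remainder is 0, so f(x) = g(x) · h(x) with h(x) = -x - 2. Hence g | f, i.e. f ∈ (g).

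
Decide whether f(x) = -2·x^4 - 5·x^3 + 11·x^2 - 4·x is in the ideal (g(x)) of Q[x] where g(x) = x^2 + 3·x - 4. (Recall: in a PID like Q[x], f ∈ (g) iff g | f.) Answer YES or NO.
YES

In Q[x] the ideal (g) consists of all multiples of g, so f ∈ (g) iff g | f, i.e. iff the remainder of f on division by g is 0. Divide f by g (g is monic, so eliminate the leading term of the running remainder at each step):
  leading term -2·x^4: subtract (-2·x^2)·g(x) = -2·x^4 - 6·x^3 + 8·x^2, leaving x^3 + 3·x^2 - 4·x
  leading term x^3: subtract (x)·g(x) = x^3 + 3·x^2 - 4·x, leaving 0
The remainder is 0, so f(x) = g(x) · h(x) with h(x) = -2·x^2 + x. Hence g | f, i.e. f ∈ (g).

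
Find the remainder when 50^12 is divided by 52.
40

Use repeated squaring. Binary(12) = 1100. Walk through the bits of the exponent 12 left-to-right: at each bit after the leading one, square the running value, then multiply by 50 if the bit is 1 (always reducing mod 52):
  bit 1 = 1 (leading): start with 50.
  bit 2 = 1: square 50^2 = 2500 ≡ 4; bit is 1, so multiply 4·50 = 200 ≡ 44 (mod 52).
  bit 3 = 0: square 44^2 = 1936 ≡ 12 (mod 52).
  bit 4 = 0: square 12^2 = 144 ≡ 40 (mod 52).
Final value: 50^12 ≡ 40 (mod 52).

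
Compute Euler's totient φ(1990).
φ is multiplicative, with φ(p^e) = p^e − p^(e−1). Factorise 1990 = 2 · 5 · 199. Then
  φ(1990) = (2 − 1) · (5 − 1) · (199 − 1) = 1 · 4 · 198 = 792.

Final answer: φ(1990) = 792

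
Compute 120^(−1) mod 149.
120^(−1) ≡ 113 (mod 149)

Apply the extended Euclidean algorithm to (149, 120), tracking rows (r, s, t) with s·149 + t·120 = r. Each division r_prev = q·r_cur + r_new produces the new row as (previous row) − q·(current row):
  row A: (149, 1, 0)   [1·149 + 0·120 = 149]
  row B: (120, 0, 1)   [0·149 + 1·120 = 120]
  149 = 1·120 + 29   → row C = row A − 1·row B = (29, 1, −1)   [check: 1·149 − 1·120 = 29]
  120 = 4·29 + 4   → row D = row B − 4·row C = (4, −4, 5)   [check: −4·149 + 5·120 = 4]
  29 = 7·4 + 1   → row E = row C − 7·row D = (1, 29, −36)   [check: 29·149 − 36·120 = 1]
  4 = 4·1 + 0   → remainder 0, stop. gcd = 1 (last nonzero row E).
The gcd is 1, so 120 is invertible mod 149. The last nonzero row gives 29·149 − 36·120 = 1, so t = −36. So 120^(−1) ≡ −36 ≡ 113 (mod 149). Verify: 120 · 113 = 13560 ≡ 1 (mod 149). ✓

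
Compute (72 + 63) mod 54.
Reduce the summands first: 72 ≡ 18, 63 ≡ 9 (mod 54), so 72 + 63 ≡ 18 + 9 (mod 54). 18 + 9 = 27; 27 = 0·54 + 27, so (72 + 63) mod 54 = 27.

Final answer: 27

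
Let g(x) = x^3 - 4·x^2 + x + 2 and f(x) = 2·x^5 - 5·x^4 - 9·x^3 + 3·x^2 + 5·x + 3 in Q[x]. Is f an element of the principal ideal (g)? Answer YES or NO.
NO

In Q[x] the ideal (g) consists of all multiples of g, so f ∈ (g) iff g | f, i.e. iff the remainder of f on division by g is 0. Divide f by g (g is monic, so eliminate the leading term of the running remainder at each step):
  leading term 2·x^5: subtract (2·x^2)·g(x) = 2·x^5 - 8·x^4 + 2·x^3 + 4·x^2, leaving 3·x^4 - 11·x^3 - x^2 + 5·x + 3
  leading term 3·x^4: subtract (3·x)·g(x) = 3·x^4 - 12·x^3 + 3·x^2 + 6·x, leaving x^3 - 4·x^2 - x + 3
  leading term x^3: subtract (1)·g(x) = x^3 - 4·x^2 + x + 2, leaving 1 - 2·x
The remainder r(x) = 1 - 2·x ≠ 0 (and deg r < deg g), so g ∤ f, i.e. f ∉ (g).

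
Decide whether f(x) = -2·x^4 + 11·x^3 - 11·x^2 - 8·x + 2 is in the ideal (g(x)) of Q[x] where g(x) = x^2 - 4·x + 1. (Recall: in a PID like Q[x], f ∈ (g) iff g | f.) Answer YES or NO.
NO

In Q[x] the ideal (g) consists of all multiples of g, so f ∈ (g) iff g | f, i.e. iff the remainder of f on division by g is 0. Divide f by g (g is monic, so eliminate the leading term of the running remainder at each step):
  leading term -2·x^4: subtract (-2·x^2)·g(x) = -2·x^4 + 8·x^3 - 2·x^2, leaving 3·x^3 - 9·x^2 - 8·x + 2
  leading term 3·x^3: subtract (3·x)·g(x) = 3·x^3 - 12·x^2 + 3·x, leaving 3·x^2 - 11·x + 2
  leading term 3·x^2: subtract (3)·g(x) = 3·x^2 - 12·x + 3, leaving x - 1
The remainder r(x) = x - 1 ≠ 0 (and deg r < deg g), so g ∤ f, i.e. f ∉ (g).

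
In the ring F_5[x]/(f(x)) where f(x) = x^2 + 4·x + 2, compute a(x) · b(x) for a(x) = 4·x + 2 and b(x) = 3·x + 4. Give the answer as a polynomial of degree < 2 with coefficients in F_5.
Multiply as integer polynomials: a · b = 12·x^2 + 22·x + 8. Reducing coefficients mod 5: a · b ≡ 2·x^2 + 2·x + 3. Now divide by f(x) = x^2 + 4·x + 2 in F_5[x], eliminating the leading term at each step:
  leading term 2·x^2: subtract (2)·f(x) = 2·x^2 + 3·x + 4, leaving 4·x + 4 (coefficients mod 5)
The degree is now < 2, so this is the remainder. Hence a · b ≡ 4·x + 4 in F_5[x]/(f).

Final answer: a · b ≡ 4·x + 4 (mod f(x))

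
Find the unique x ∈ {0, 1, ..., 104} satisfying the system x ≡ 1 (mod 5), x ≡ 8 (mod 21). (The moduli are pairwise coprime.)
x ≡ 71 (mod 105); the representative in [0, 105) is 71

The moduli 5, 21 are pairwise coprime, so by the CRT there is a unique solution mod 5·21 = 105.
Solve by successive substitution. Start with x ≡ 1 (mod 5).
  Combine with x ≡ 8 (mod 21): write x = 1 + 5·t and require 1 + 5·t ≡ 8 (mod 21), i.e. 5·t ≡ 8 − 1 ≡ 7 (mod 21). Since 5^(−1) ≡ 17 (mod 21), t ≡ 17·7 ≡ 14 (mod 21). So x ≡ 1 + 5·14 = 71 (mod 105).
Unique solution in [0, 105): x = 71.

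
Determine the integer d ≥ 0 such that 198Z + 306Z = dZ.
(198, 306) = (18); d = 18

In the PID Z, (a, b) is generated by gcd(a, b). Compute gcd(306, 198) with the extended Euclidean algorithm, tracking rows (r, s, t) with s·306 + t·198 = r:
  row A: (306, 1, 0)   [1·306 + 0·198 = 306]
  row B: (198, 0, 1)   [0·306 + 1·198 = 198]
  306 = 1·198 + 108   → row C = row A − 1·row B = (108, 1, −1)   [check: 1·306 − 1·198 = 108]
  198 = 1·108 + 90   → row D = row B − 1·row C = (90, −1, 2)   [check: −1·306 + 2·198 = 90]
  108 = 1·90 + 18   → row E = row C − 1·row D = (18, 2, −3)   [check: 2·306 − 3·198 = 18]
  90 = 5·18 + 0   → remainder 0, stop. gcd = 18 (last nonzero row E).
So gcd(198, 306) = 18, with Bézout identity 2·306 − 3·198 = 18. Containment (⊇): the Bézout identity exhibits 18 as an element of (198, 306), giving (18) ⊆ (198, 306). Containment (⊆): since 18 | 198 and 18 | 306 (198 = 18·11, 306 = 18·17), every Z-linear combination of 198 and 306 is divisible by 18, so (198, 306) ⊆ (18). Therefore (198, 306) = (18), d = 18.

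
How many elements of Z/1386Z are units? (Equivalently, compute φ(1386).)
An element a ∈ Z/1386Z is a unit iff gcd(a, 1386) = 1, so the number of units is φ(1386). φ is multiplicative, with φ(p^e) = p^e − p^(e−1). Factorise 1386 = 2 · 3^2 · 7 · 11. Then
  φ(1386) = (2 − 1) · (3^2 − 3^1) · (7 − 1) · (11 − 1) = 1 · 6 · 6 · 10 = 360.

Final answer: Z/1386Z has φ(1386) = 360 units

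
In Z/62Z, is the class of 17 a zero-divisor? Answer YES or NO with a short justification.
gcd(17, 62) = 1, so 17 is a unit in Z/62Z (it has a multiplicative inverse). A unit cannot be a zero-divisor: if 17·b ≡ 0 then multiplying both sides by 17^(−1) gives b ≡ 0. So 17 is not a zero-divisor.

Final answer: NO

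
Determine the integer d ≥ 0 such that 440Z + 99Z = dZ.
(440, 99) = (11); d = 11

In the PID Z, (a, b) is generated by gcd(a, b). Compute gcd(440, 99) with the extended Euclidean algorithm, tracking rows (r, s, t) with s·440 + t·99 = r:
  row A: (440, 1, 0)   [1·440 + 0·99 = 440]
  row B: (99, 0, 1)   [0·440 + 1·99 = 99]
  440 = 4·99 + 44   → row C = row A − 4·row B = (44, 1, −4)   [check: 1·440 − 4·99 = 44]
  99 = 2·44 + 11   → row D = row B − 2·row C = (11, −2, 9)   [check: −2·440 + 9·99 = 11]
  44 = 4·11 + 0   → remainder 0, stop. gcd = 11 (last nonzero row D).
So gcd(440, 99) = 11, with Bézout identity −2·440 + 9·99 = 11. Containment (⊇): the Bézout identity exhibits 11 as an element of (440, 99), giving (11) ⊆ (440, 99). Containment (⊆): since 11 | 440 and 11 | 99 (440 = 11·40, 99 = 11·9), every Z-linear combination of 440 and 99 is divisible by 11, so (440, 99) ⊆ (11). Therefore (440, 99) = (11), d = 11.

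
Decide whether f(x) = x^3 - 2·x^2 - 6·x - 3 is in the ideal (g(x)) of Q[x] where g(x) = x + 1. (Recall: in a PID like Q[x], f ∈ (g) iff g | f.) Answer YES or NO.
YES

In Q[x] the ideal (g) consists of all multiples of g, so f ∈ (g) iff g | f, i.e. iff the remainder of f on division by g is 0. Divide f by g (g is monic, so eliminate the leading term of the running remainder at each step):
  leading term x^3: subtract (x^2)·g(x) = x^3 + x^2, leaving -3·x^2 - 6·x - 3
  leading term -3·x^2: subtract (-3·x)·g(x) = -3·x^2 - 3·x, leaving -3·x - 3
  leading term -3·x: subtract (-3)·g(x) = -3·x - 3, leaving 0
The remainder is 0, so f(x) = g(x) · h(x) with h(x) = x^2 - 3·x - 3. Hence g | f, i.e. f ∈ (g).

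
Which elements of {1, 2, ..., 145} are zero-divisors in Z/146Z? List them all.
nonzero zero-divisors of Z/146Z = {2, 4, 6, 8, 10, 12, 14, 16, 18, 20, 22, 24, 26, 28, 30, 32, 34, 36, 38, 40, 42, 44, 46, 48, 50, 52, 54, 56, 58, 60, 62, 64, 66, 68, 70, 72, 73, 74, 76, 78, 80, 82, 84, 86, 88, 90, 92, 94, 96, 98, 100, 102, 104, 106, 108, 110, 112, 114, 116, 118, 120, 122, 124, 126, 128, 130, 132, 134, 136, 138, 140, 142, 144}

An element a ∈ Z/146Z (with a ≠ 0) is a zero-divisor iff gcd(a, 146) > 1 (because a is a unit precisely when gcd(a, n) = 1, and in Z/nZ every nonzero, non-unit element is a zero-divisor). Scan a = 1, ..., 145 and keep those with gcd(a, 146) > 1:
  gcd(2, 146) = 2, gcd(4, 146) = 2, gcd(6, 146) = 2, gcd(8, 146) = 2, gcd(10, 146) = 2, gcd(12, 146) = 2, gcd(14, 146) = 2, gcd(16, 146) = 2, gcd(18, 146) = 2, gcd(20, 146) = 2, gcd(22, 146) = 2, gcd(24, 146) = 2, gcd(26, 146) = 2, gcd(28, 146) = 2, gcd(30, 146) = 2, gcd(32, 146) = 2, gcd(34, 146) = 2, gcd(36, 146) = 2, gcd(38, 146) = 2, gcd(40, 146) = 2, gcd(42, 146) = 2, gcd(44, 146) = 2, gcd(46, 146) = 2, gcd(48, 146) = 2, gcd(50, 146) = 2, gcd(52, 146) = 2, gcd(54, 146) = 2, gcd(56, 146) = 2, gcd(58, 146) = 2, gcd(60, 146) = 2, gcd(62, 146) = 2, gcd(64, 146) = 2, gcd(66, 146) = 2, gcd(68, 146) = 2, gcd(70, 146) = 2, gcd(72, 146) = 2, gcd(73, 146) = 73, gcd(74, 146) = 2, gcd(76, 146) = 2, gcd(78, 146) = 2, gcd(80, 146) = 2, gcd(82, 146) = 2, gcd(84, 146) = 2, gcd(86, 146) = 2, gcd(88, 146) = 2, gcd(90, 146) = 2, gcd(92, 146) = 2, gcd(94, 146) = 2, gcd(96, 146) = 2, gcd(98, 146) = 2, gcd(100, 146) = 2, gcd(102, 146) = 2, gcd(104, 146) = 2, gcd(106, 146) = 2, gcd(108, 146) = 2, gcd(110, 146) = 2, gcd(112, 146) = 2, gcd(114, 146) = 2, gcd(116, 146) = 2, gcd(118, 146) = 2, gcd(120, 146) = 2, gcd(122, 146) = 2, gcd(124, 146) = 2, gcd(126, 146) = 2, gcd(128, 146) = 2, gcd(130, 146) = 2, gcd(132, 146) = 2, gcd(134, 146) = 2, gcd(136, 146) = 2, gcd(138, 146) = 2, gcd(140, 146) = 2, gcd(142, 146) = 2, gcd(144, 146) = 2.
All other a ∈ {1, ..., 145} have gcd(a, 146) = 1 and are units. So the nonzero zero-divisors are exactly the 73 values of a appearing in this scan.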